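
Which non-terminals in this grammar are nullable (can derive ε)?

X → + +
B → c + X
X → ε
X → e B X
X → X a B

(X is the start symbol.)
{ 'X' }

ε-productions: X → ε
So X is immediately nullable.
No further non-terminal can be added: every production for the remaining non-terminals contains a terminal or a non-nullable non-terminal.
Nullable = { 'X' }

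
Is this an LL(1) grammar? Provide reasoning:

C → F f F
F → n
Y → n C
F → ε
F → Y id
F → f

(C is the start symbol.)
Relevant sets:
  FIRST(Y) = { 'n' }
  FOLLOW(F) = { $, 'f', 'id' }

For F:
  PREDICT(F → n) = { 'n' }
  PREDICT(F → ε) = { $, 'f', 'id' }
  PREDICT(F → Y id) = { 'n' }
  PREDICT(F → f) = { 'f' }
C, Y have a single production, so nothing to check there.

Conflict found: Predict set conflict for F: { 'n' }
The grammar is NOT LL(1).

Answer: No. Predict set conflict for F: { 'n' }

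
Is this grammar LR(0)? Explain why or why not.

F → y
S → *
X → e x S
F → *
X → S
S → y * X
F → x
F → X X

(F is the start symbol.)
No. Reduce-reduce conflict: [F → * .] and [S → * .]

A grammar is LR(0) if no state in the canonical LR(0) collection has:
  - both a shift item (dot before a terminal) and a complete item (shift-reduce conflict), or
  - two or more complete items (reduce-reduce conflict; the accept item [F' → F .] counts as a complete item here).

Augment with F' → F and build the canonical LR(0) collection (I0 = CLOSURE({[F' → . F]}), then GOTO on every symbol after a dot until no new states appear). It has 15 states:
  I0: { [F → . *], [F → . X X], [F → . x], [F → . y], [F' → . F], [S → . *], [S → . y * X], [X → . S], [X → . e x S] }  — shift
  I1: { [F → * .], [S → * .] }  — 2 reduces
  I2: { [F' → F .] }  — accept
  I3: { [X → S .] }  — reduce
  I4: { [F → X . X], [S → . *], [S → . y * X], [X → . S], [X → . e x S] }  — shift
  I5: { [X → e . x S] }  — shift
  I6: { [F → x .] }  — reduce
  I7: { [F → y .], [S → y . * X] }  — shift, reduce
  I8: { [S → . *], [S → . y * X], [S → y * . X], [X → . S], [X → . e x S] }  — shift
  I9: { [S → * .] }  — reduce
  I10: { [S → y * X .] }  — reduce
  I11: { [S → y . * X] }  — shift
  I12: { [S → . *], [S → . y * X], [X → e x . S] }  — shift
  I13: { [X → e x S .] }  — reduce
  I14: { [F → X X .] }  — reduce

Conflict in state I1:
  Reduce-reduce conflict: [F → * .] and [S → * .]
So the grammar is NOT LR(0).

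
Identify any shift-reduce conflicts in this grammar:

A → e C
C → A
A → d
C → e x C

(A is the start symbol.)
No shift-reduce conflicts

A shift-reduce conflict occurs when an LR(0) state has both:
  - a complete (reduce) item [A → α .] (dot at the end), and
  - a shift item [B → β . c γ] (dot before a terminal).

Augment with A' → A and build the canonical LR(0) collection (I0 = CLOSURE({[A' → . A]}), then GOTO on every symbol after a dot until no new states appear). It has 9 states:
  I0: { [A → . d], [A → . e C], [A' → . A] }  — shift
  I1: { [A' → A .] }  — accept
  I2: { [A → d .] }  — reduce
  I3: { [A → . d], [A → . e C], [A → e . C], [C → . A], [C → . e x C] }  — shift
  I4: { [C → A .] }  — reduce
  I5: { [A → e C .] }  — reduce
  I6: { [A → . d], [A → . e C], [A → e . C], [C → . A], [C → . e x C], [C → e . x C] }  — shift
  I7: { [A → . d], [A → . e C], [C → . A], [C → . e x C], [C → e x . C] }  — shift
  I8: { [C → e x C .] }  — reduce

No state contains both a complete item and a shift item.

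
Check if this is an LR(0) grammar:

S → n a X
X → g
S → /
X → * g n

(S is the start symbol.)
A grammar is LR(0) if no state in the canonical LR(0) collection has:
  - both a shift item (dot before a terminal) and a complete item (shift-reduce conflict), or
  - two or more complete items (reduce-reduce conflict; the accept item [S' → S .] counts as a complete item here).

Augment with S' → S and build the canonical LR(0) collection (I0 = CLOSURE({[S' → . S]}), then GOTO on every symbol after a dot until no new states appear). It has 10 states:
  I0: { [S → . /], [S → . n a X], [S' → . S] }  — shift
  I1: { [S → / .] }  — reduce
  I2: { [S' → S .] }  — accept
  I3: { [S → n . a X] }  — shift
  I4: { [S → n a . X], [X → . * g n], [X → . g] }  — shift
  I5: { [X → * . g n] }  — shift
  I6: { [S → n a X .] }  — reduce
  I7: { [X → g .] }  — reduce
  I8: { [X → * g . n] }  — shift
  I9: { [X → * g n .] }  — reduce

Every state is either a pure shift/goto state or contains exactly one complete item and nothing to shift — no conflicts. The grammar is LR(0).

Answer: Yes, the grammar is LR(0)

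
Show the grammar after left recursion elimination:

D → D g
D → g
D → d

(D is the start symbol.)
D → g D'
D → d D'
D' → g D'
D' → ε

D is directly left-recursive. The standard transformation for
  A → A α₁ | ... | A α_m | β₁ | ... | β_n
is
  A  → β₁ A' | ... | β_n A'
  A' → α₁ A' | ... | α_m A' | ε

D → g becomes D → g D'
D → d becomes D → d D'
D → D g becomes D' → g D'
Add D' → ε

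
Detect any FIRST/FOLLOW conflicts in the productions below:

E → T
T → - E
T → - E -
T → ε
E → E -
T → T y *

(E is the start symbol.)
Yes. E → E '-' with FOLLOW(E) on { '-', 'y' }; T → '-' E with FOLLOW(T) on { '-' }; T → '-' E '-' with FOLLOW(T) on { '-' }; T → T y '*' with FOLLOW(T) on { '-', 'y' }

Nullable non-terminals: E, T.
FIRST sets used below: FIRST(T) = { '-', 'y', ε }, FIRST(E) = { '-', 'y', ε }

E: nullable alternative(s) E → T; FOLLOW(E) = { $, '-', 'y' }
  E → T: FIRST \ {ε} = { '-', 'y' } — this is the only nullable alternative, skip
  E → E -: FIRST \ {ε} = { '-', 'y' } — overlaps FOLLOW(E) on { '-', 'y' }: CONFLICT

T: nullable alternative(s) T → ε; FOLLOW(T) = { $, '-', 'y' }
  T → - E: FIRST \ {ε} = { '-' } — overlaps FOLLOW(T) on { '-' }: CONFLICT
  T → - E -: FIRST \ {ε} = { '-' } — overlaps FOLLOW(T) on { '-' }: CONFLICT
  T → ε: FIRST \ {ε} = { } — this is the only nullable alternative, skip
  T → T y *: FIRST \ {ε} = { '-', 'y' } — overlaps FOLLOW(T) on { '-', 'y' }: CONFLICT

So the grammar has 4 FIRST/FOLLOW conflicts (marked CONFLICT above).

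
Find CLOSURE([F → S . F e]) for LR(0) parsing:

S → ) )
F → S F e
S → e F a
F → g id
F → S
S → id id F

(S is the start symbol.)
{ [F → . S F e], [F → . S], [F → . g id], [F → S . F e], [S → . ) )], [S → . e F a], [S → . id id F] }

Start with: [F → S . F e]
  [F → S . F e] has the dot before F: add [F → . S F e], [F → . g id], [F → . S]
  [F → . S F e] has the dot before S: add [S → . ) )], [S → . e F a], [S → . id id F]
No further items can be added.

CLOSURE = { [F → . S F e], [F → . S], [F → . g id], [F → S . F e], [S → . ) )], [S → . e F a], [S → . id id F] }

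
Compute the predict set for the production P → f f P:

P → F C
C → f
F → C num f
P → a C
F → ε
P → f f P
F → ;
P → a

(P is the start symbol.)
PREDICT(P → f f P) = (FIRST(RHS) \ {ε}) ∪ (FOLLOW(P) if ε ∈ FIRST(RHS), i.e. RHS ⇒* ε)
FIRST(f f P) = { 'f' }
ε ∉ FIRST(f f P), so FOLLOW(P) is not added.
PREDICT(P → f f P) = { 'f' }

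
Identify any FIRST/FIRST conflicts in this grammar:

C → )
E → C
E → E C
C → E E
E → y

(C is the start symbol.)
A FIRST/FIRST conflict occurs when two productions N → α and N → β for the same non-terminal have FIRST(α) ∩ FIRST(β) ≠ ∅ (with ε ∈ FIRST of a nullable right-hand side, so two nullable alternatives also conflict).

FIRST sets of the non-terminals at (or reachable through a nullable prefix from) the front of some alternative:
  FIRST(E) = { ')', 'y' }
  FIRST(C) = { ')', 'y' }

Productions for C:
  C → ): FIRST = { ')' }
  C → E E: FIRST = { ')', 'y' }
Productions for E:
  E → C: FIRST = { ')', 'y' }
  E → E C: FIRST = { ')', 'y' }
  E → y: FIRST = { 'y' }

Conflict for C: C → ) and C → E E
  Overlap: { ')' }
Conflict for E: E → C and E → E C
  Overlap: { ')', 'y' }
Conflict for E: E → C and E → y
  Overlap: { 'y' }
Conflict for E: E → E C and E → y
  Overlap: { 'y' }

Answer: Yes. C → ')' / C → E E on { ')' }; E → C / E → E C on { ')', 'y' }; E → C / E → y on { 'y' }; E → E C / E → y on { 'y' }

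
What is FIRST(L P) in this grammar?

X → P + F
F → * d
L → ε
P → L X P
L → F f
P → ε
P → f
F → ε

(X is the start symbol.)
{ '*', '+', 'f', ε }

FIRST sets of the non-terminals involved (from the grammar, by fixed-point iteration):
  FIRST(L) = { '*', 'f', ε }
  FIRST(P) = { '*', '+', 'f', ε }

To compute FIRST(L P), process the symbols left to right:
Symbol L is a non-terminal. Add FIRST(L) \ {ε} = { '*', 'f' }
L is nullable (ε ∈ FIRST(L)), continue to the next symbol.
Symbol P is a non-terminal. Add FIRST(P) \ {ε} = { '*', '+', 'f' }
P is nullable (ε ∈ FIRST(P)), continue to the next symbol.
All symbols are nullable, so ε is in the result.
FIRST(L P) = { '*', '+', 'f', ε }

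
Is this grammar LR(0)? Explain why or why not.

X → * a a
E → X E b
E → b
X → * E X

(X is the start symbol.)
A grammar is LR(0) if no state in the canonical LR(0) collection has:
  - both a shift item (dot before a terminal) and a complete item (shift-reduce conflict), or
  - two or more complete items (reduce-reduce conflict; the accept item [X' → X .] counts as a complete item here).

Augment with X' → X and build the canonical LR(0) collection (I0 = CLOSURE({[X' → . X]}), then GOTO on every symbol after a dot until no new states appear). It has 11 states:
  I0: { [X → . * E X], [X → . * a a], [X' → . X] }  — shift
  I1: { [E → . X E b], [E → . b], [X → * . E X], [X → * . a a], [X → . * E X], [X → . * a a] }  — shift
  I2: { [X' → X .] }  — accept
  I3: { [X → * E . X], [X → . * E X], [X → . * a a] }  — shift
  I4: { [E → . X E b], [E → . b], [E → X . E b], [X → . * E X], [X → . * a a] }  — shift
  I5: { [X → * a . a] }  — shift
  I6: { [E → b .] }  — reduce
  I7: { [X → * a a .] }  — reduce
  I8: { [E → X E . b] }  — shift
  I9: { [E → X E b .] }  — reduce
  I10: { [X → * E X .] }  — reduce

Every state is either a pure shift/goto state or contains exactly one complete item and nothing to shift — no conflicts. The grammar is LR(0).

Answer: Yes, the grammar is LR(0)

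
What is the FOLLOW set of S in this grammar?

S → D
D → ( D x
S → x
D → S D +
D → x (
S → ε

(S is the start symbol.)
S is the start symbol, so $ ∈ FOLLOW(S).
In D → S D +: S is followed by D '+', add FIRST(D '+') \ {ε} = { '(', 'x' }

Taking the union: FOLLOW(S) = { $, '(', 'x' }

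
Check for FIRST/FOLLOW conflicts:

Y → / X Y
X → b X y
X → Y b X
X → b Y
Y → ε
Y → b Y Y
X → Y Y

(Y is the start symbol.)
Nullable non-terminals: X, Y.
FIRST sets used below: FIRST(Y) = { '/', 'b', ε }

X: nullable alternative(s) X → Y Y; FOLLOW(X) = { $, '/', 'b', 'y' }
  X → b X y: FIRST \ {ε} = { 'b' } — overlaps FOLLOW(X) on { 'b' }: CONFLICT
  X → Y b X: FIRST \ {ε} = { '/', 'b' } — overlaps FOLLOW(X) on { '/', 'b' }: CONFLICT
  X → b Y: FIRST \ {ε} = { 'b' } — overlaps FOLLOW(X) on { 'b' }: CONFLICT
  X → Y Y: FIRST \ {ε} = { '/', 'b' } — this is the only nullable alternative, skip

Y: nullable alternative(s) Y → ε; FOLLOW(Y) = { $, '/', 'b', 'y' }
  Y → / X Y: FIRST \ {ε} = { '/' } — overlaps FOLLOW(Y) on { '/' }: CONFLICT
  Y → ε: FIRST \ {ε} = { } — this is the only nullable alternative, skip
  Y → b Y Y: FIRST \ {ε} = { 'b' } — overlaps FOLLOW(Y) on { 'b' }: CONFLICT

So the grammar has 5 FIRST/FOLLOW conflicts (marked CONFLICT above).

Answer: Yes. Y → '/' X Y with FOLLOW(Y) on { '/' }; Y → b Y Y with FOLLOW(Y) on { 'b' }; X → b X y with FOLLOW(X) on { 'b' }; X → Y b X with FOLLOW(X) on { '/', 'b' }; X → b Y with FOLLOW(X) on { 'b' }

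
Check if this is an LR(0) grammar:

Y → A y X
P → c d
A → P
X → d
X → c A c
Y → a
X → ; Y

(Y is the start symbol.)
Yes, the grammar is LR(0)

Augment with Y' → Y and build the canonical LR(0) collection (I0 = CLOSURE({[Y' → . Y]}), then GOTO on every symbol after a dot until no new states appear). It has 15 states:
  I0: { [A → . P], [P → . c d], [Y → . A y X], [Y → . a], [Y' → . Y] }  — shift
  I1: { [Y → A . y X] }  — shift
  I2: { [A → P .] }  — reduce
  I3: { [Y' → Y .] }  — accept
  I4: { [Y → a .] }  — reduce
  I5: { [P → c . d] }  — shift
  I6: { [P → c d .] }  — reduce
  I7: { [X → . ; Y], [X → . c A c], [X → . d], [Y → A y . X] }  — shift
  I8: { [A → . P], [P → . c d], [X → ; . Y], [Y → . A y X], [Y → . a] }  — shift
  I9: { [Y → A y X .] }  — reduce
  I10: { [A → . P], [P → . c d], [X → c . A c] }  — shift
  I11: { [X → d .] }  — reduce
  I12: { [X → c A . c] }  — shift
  I13: { [X → c A c .] }  — reduce
  I14: { [X → ; Y .] }  — reduce

Every state is either a pure shift/goto state or contains exactly one complete item and nothing to shift — no conflicts. The grammar is LR(0).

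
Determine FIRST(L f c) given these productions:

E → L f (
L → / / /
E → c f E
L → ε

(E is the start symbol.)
FIRST sets of the non-terminals involved (from the grammar, by fixed-point iteration):
  FIRST(L) = { '/', ε }

To compute FIRST(L f c), process the symbols left to right:
Symbol L is a non-terminal. Add FIRST(L) \ {ε} = { '/' }
L is nullable (ε ∈ FIRST(L)), continue to the next symbol.
Symbol f is a terminal. Add 'f' and stop.
FIRST(L f c) = { '/', 'f' }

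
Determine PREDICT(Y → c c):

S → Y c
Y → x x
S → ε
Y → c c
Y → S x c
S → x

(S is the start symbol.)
{ 'c' }

PREDICT(Y → c c) = (FIRST(RHS) \ {ε}) ∪ (FOLLOW(Y) if ε ∈ FIRST(RHS), i.e. RHS ⇒* ε)
FIRST(c c) = { 'c' }
ε ∉ FIRST(c c), so FOLLOW(Y) is not added.
PREDICT(Y → c c) = { 'c' }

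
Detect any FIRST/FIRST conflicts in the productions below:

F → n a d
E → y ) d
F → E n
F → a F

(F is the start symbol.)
A FIRST/FIRST conflict occurs when two productions N → α and N → β for the same non-terminal have FIRST(α) ∩ FIRST(β) ≠ ∅ (with ε ∈ FIRST of a nullable right-hand side, so two nullable alternatives also conflict).

FIRST sets of the non-terminals at (or reachable through a nullable prefix from) the front of some alternative:
  FIRST(E) = { 'y' }

Productions for F:
  F → n a d: FIRST = { 'n' }
  F → E n: FIRST = { 'y' }
  F → a F: FIRST = { 'a' }
E has only one production, so no FIRST/FIRST conflict is possible there.

All alternatives of each non-terminal have pairwise disjoint FIRST sets.

Answer: No FIRST/FIRST conflicts.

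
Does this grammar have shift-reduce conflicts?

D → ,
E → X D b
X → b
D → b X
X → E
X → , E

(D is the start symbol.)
Yes — I6: [D → b X .] vs [D → . ,]

Augment with D' → D and build the canonical LR(0) collection (I0 = CLOSURE({[D' → . D]}), then GOTO on every symbol after a dot until no new states appear). It has 12 states:
  I0: { [D → . ,], [D → . b X], [D' → . D] }  — shift
  I1: { [D → , .] }  — reduce
  I2: { [D' → D .] }  — accept
  I3: { [D → b . X], [E → . X D b], [X → . , E], [X → . E], [X → . b] }  — shift
  I4: { [E → . X D b], [X → , . E], [X → . , E], [X → . E], [X → . b] }  — shift
  I5: { [X → E .] }  — reduce
  I6: { [D → . ,], [D → . b X], [D → b X .], [E → X . D b] }  — shift, reduce
  I7: { [X → b .] }  — reduce
  I8: { [E → X D . b] }  — shift
  I9: { [E → X D b .] }  — reduce
  I10: { [X → , E .], [X → E .] }  — 2 reduces
  I11: { [D → . ,], [D → . b X], [E → X . D b] }  — shift

I6 contains reduce item [D → b X .] and shift items [D → . ,], [D → . b X] — shift-reduce conflict.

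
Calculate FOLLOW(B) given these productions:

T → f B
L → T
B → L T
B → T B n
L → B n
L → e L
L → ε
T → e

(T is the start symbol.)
{ $, 'e', 'f', 'n' }

To compute FOLLOW(B), find every occurrence of B on a right-hand side N → α B β: add FIRST(β) \ {ε}, and if β is empty or nullable also add FOLLOW(N). Iterate to a fixed point.

In T → f B: B is at the end, add FOLLOW(T)
In B → T B n: B is followed by n, add FIRST(n) \ {ε} = { 'n' }
In L → B n: B is followed by n, add FIRST(n) \ {ε} = { 'n' }

The FOLLOW sets referred to above (computed the same way, to a fixed point):
  FOLLOW(T) = { $, 'e', 'f', 'n' }

Taking the union: FOLLOW(B) = { $, 'e', 'f', 'n' }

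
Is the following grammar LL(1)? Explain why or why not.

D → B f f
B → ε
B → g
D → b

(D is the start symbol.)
Yes, the grammar is LL(1).

A grammar is LL(1) if for each non-terminal N with multiple productions, the predict sets of those productions are pairwise disjoint, where PREDICT(N → α) = (FIRST(α) \ {ε}) ∪ (FOLLOW(N) if α ⇒* ε).

Relevant sets:
  FIRST(B) = { 'g', ε }
  FOLLOW(B) = { 'f' }

For D:
  PREDICT(D → B f f) = { 'f', 'g' }
  PREDICT(D → b) = { 'b' }
For B:
  PREDICT(B → ε) = { 'f' }
  PREDICT(B → g) = { 'g' }

All predict sets are disjoint. The grammar IS LL(1).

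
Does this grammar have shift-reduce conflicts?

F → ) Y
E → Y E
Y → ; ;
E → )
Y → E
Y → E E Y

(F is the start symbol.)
A shift-reduce conflict occurs when an LR(0) state has both:
  - a complete (reduce) item [A → α .] (dot at the end), and
  - a shift item [B → β . c γ] (dot before a terminal).

Augment with F' → F and build the canonical LR(0) collection (I0 = CLOSURE({[F' → . F]}), then GOTO on every symbol after a dot until no new states appear). It has 12 states:
  I0: { [F → . ) Y], [F' → . F] }  — shift
  I1: { [E → . )], [E → . Y E], [F → ) . Y], [Y → . ; ;], [Y → . E E Y], [Y → . E] }  — shift
  I2: { [F' → F .] }  — accept
  I3: { [E → ) .] }  — reduce
  I4: { [Y → ; . ;] }  — shift
  I5: { [E → . )], [E → . Y E], [Y → . ; ;], [Y → . E E Y], [Y → . E], [Y → E . E Y], [Y → E .] }  — shift, reduce
  I6: { [E → . )], [E → . Y E], [E → Y . E], [F → ) Y .], [Y → . ; ;], [Y → . E E Y], [Y → . E] }  — shift, reduce
  I7: { [E → . )], [E → . Y E], [E → Y E .], [Y → . ; ;], [Y → . E E Y], [Y → . E], [Y → E . E Y], [Y → E .] }  — shift, 2 reduces
  I8: { [E → . )], [E → . Y E], [E → Y . E], [Y → . ; ;], [Y → . E E Y], [Y → . E] }  — shift
  I9: { [E → . )], [E → . Y E], [Y → . ; ;], [Y → . E E Y], [Y → . E], [Y → E . E Y], [Y → E .], [Y → E E . Y] }  — shift, reduce
  I10: { [E → . )], [E → . Y E], [E → Y . E], [Y → . ; ;], [Y → . E E Y], [Y → . E], [Y → E E Y .] }  — shift, reduce
  I11: { [Y → ; ; .] }  — reduce

I5 contains reduce item [Y → E .] and shift items [E → . )], [Y → . ; ;] — shift-reduce conflict.
I6 contains reduce item [F → ) Y .] and shift items [E → . )], [Y → . ; ;] — shift-reduce conflict.
I7 contains reduce items [E → Y E .], [Y → E .] and shift items [E → . )], [Y → . ; ;] — shift-reduce conflict.
I9 contains reduce item [Y → E .] and shift items [E → . )], [Y → . ; ;] — shift-reduce conflict.
I10 contains reduce item [Y → E E Y .] and shift items [E → . )], [Y → . ; ;] — shift-reduce conflict.

Answer: Yes — I5: [Y → E .] vs [E → . )]; I6: [F → ) Y .] vs [E → . )]; I7: [E → Y E .] vs [E → . )]; I9: [Y → E .] vs [E → . )]; I10: [Y → E E Y .] vs [E → . )]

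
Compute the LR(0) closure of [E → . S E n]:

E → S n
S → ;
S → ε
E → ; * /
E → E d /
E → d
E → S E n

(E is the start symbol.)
{ [E → . S E n], [S → . ;], [S → .] }

Start with: [E → . S E n]
  [E → . S E n] has the dot before S: add [S → . ;], [S → .]
No further items can be added.

CLOSURE = { [E → . S E n], [S → . ;], [S → .] }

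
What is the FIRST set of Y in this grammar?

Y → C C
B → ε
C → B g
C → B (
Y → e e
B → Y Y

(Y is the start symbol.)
FIRST sets of the other non-terminals involved (by the same procedure, iterated to a fixed point):
  FIRST(C) = { '(', 'e', 'g' }

From Y → C C:
  - C is a non-terminal: add FIRST(C) \ {ε} = { '(', 'e', 'g' }
    C is not nullable, so stop
From Y → e e:
  - e is a terminal: add 'e' and stop

Collecting: FIRST(Y) = { '(', 'e', 'g' }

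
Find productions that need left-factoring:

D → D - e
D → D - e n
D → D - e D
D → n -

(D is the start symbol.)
Yes, D has productions with common prefix 'D - e'

Left-factoring is needed when two productions for the same non-terminal
share a common prefix on the right-hand side.

Productions for D:
  D → D - e
  D → D - e n
  D → D - e D
  D → n -

Found common prefix 'D - e' in productions for D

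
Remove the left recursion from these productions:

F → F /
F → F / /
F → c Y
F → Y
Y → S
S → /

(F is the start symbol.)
F → c Y F'
F → Y F'
F' → / F'
F' → / / F'
F' → ε
Y → S
S → /

F is directly left-recursive. The standard transformation for
  A → A α₁ | ... | A α_m | β₁ | ... | β_n
is
  A  → β₁ A' | ... | β_n A'
  A' → α₁ A' | ... | α_m A' | ε

F → c Y becomes F → c Y F'
F → Y becomes F → Y F'
F → F / becomes F' → / F'
F → F / / becomes F' → / / F'
Add F' → ε

Productions for other non-terminals are unchanged:
  Y → S
  S → /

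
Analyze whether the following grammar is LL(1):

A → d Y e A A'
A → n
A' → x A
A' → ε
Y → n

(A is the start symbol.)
No. Predict set conflict for A': { 'x' }

Relevant sets:
  FOLLOW(A') = { $, 'x' }

For A:
  PREDICT(A → d Y e A A') = { 'd' }
  PREDICT(A → n) = { 'n' }
For A':
  PREDICT(A' → x A) = { 'x' }
  PREDICT(A' → ε) = { $, 'x' }
Y has a single production, so nothing to check there.

Conflict found: Predict set conflict for A': { 'x' }
The grammar is NOT LL(1).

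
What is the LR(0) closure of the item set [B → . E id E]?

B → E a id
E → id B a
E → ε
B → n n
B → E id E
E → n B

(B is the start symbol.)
{ [B → . E id E], [E → . id B a], [E → . n B], [E → .] }

To compute CLOSURE, for each item [A → α.Bβ] where B is a non-terminal, add [B → .γ] for all productions B → γ; repeat for the newly added items until nothing changes.

Start with: [B → . E id E]
  [B → . E id E] has the dot before E: add [E → . id B a], [E → .], [E → . n B]
No further items can be added.

CLOSURE = { [B → . E id E], [E → . id B a], [E → . n B], [E → .] }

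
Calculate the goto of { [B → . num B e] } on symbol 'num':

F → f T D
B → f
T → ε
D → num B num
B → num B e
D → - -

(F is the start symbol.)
GOTO(I, 'num') = CLOSURE({ [A → αX.β] : [A → α.Xβ] ∈ I, X = 'num' })

Items with dot before 'num', with the dot advanced:
  [B → . num B e] → [B → num . B e]
Closure of the advanced items:
  [B → num . B e] has the dot before B: add [B → . f], [B → . num B e]

GOTO = { [B → . f], [B → . num B e], [B → num . B e] }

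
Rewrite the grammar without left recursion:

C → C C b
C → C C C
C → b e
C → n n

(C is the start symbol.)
C is directly left-recursive. The standard transformation for
  A → A α₁ | ... | A α_m | β₁ | ... | β_n
is
  A  → β₁ A' | ... | β_n A'
  A' → α₁ A' | ... | α_m A' | ε

C → b e becomes C → b e C'
C → n n becomes C → n n C'
C → C C b becomes C' → C b C'
C → C C C becomes C' → C C C'
Add C' → ε

Resulting grammar:
C → b e C'
C → n n C'
C' → C b C'
C' → C C C'
C' → ε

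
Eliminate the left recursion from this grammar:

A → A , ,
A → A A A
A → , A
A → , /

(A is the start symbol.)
A is directly left-recursive. The standard transformation for
  A → A α₁ | ... | A α_m | β₁ | ... | β_n
is
  A  → β₁ A' | ... | β_n A'
  A' → α₁ A' | ... | α_m A' | ε

A → , A becomes A → , A A'
A → , / becomes A → , / A'
A → A , , becomes A' → , , A'
A → A A A becomes A' → A A A'
Add A' → ε

Resulting grammar:
A → , A A'
A → , / A'
A' → , , A'
A' → A A A'
A' → ε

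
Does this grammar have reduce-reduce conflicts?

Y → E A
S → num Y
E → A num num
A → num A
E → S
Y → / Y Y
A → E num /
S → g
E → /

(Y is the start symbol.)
Yes — I16: [A → E num / .] vs [E → / .]

Augment with Y' → Y and build the canonical LR(0) collection (I0 = CLOSURE({[Y' → . Y]}), then GOTO on every symbol after a dot until no new states appear). It has 21 states:
  I0: { [A → . E num /], [A → . num A], [E → . /], [E → . A num num], [E → . S], [S → . g], [S → . num Y], [Y → . / Y Y], [Y → . E A], [Y' → . Y] }  — shift
  I1: { [A → . E num /], [A → . num A], [E → . /], [E → . A num num], [E → . S], [E → / .], [S → . g], [S → . num Y], [Y → . / Y Y], [Y → . E A], [Y → / . Y Y] }  — shift, reduce
  I2: { [E → A . num num] }  — shift
  I3: { [A → . E num /], [A → . num A], [A → E . num /], [E → . /], [E → . A num num], [E → . S], [S → . g], [S → . num Y], [Y → E . A] }  — shift
  I4: { [E → S .] }  — reduce
  I5: { [Y' → Y .] }  — accept
  I6: { [S → g .] }  — reduce
  I7: { [A → . E num /], [A → . num A], [A → num . A], [E → . /], [E → . A num num], [E → . S], [S → . g], [S → . num Y], [S → num . Y], [Y → . / Y Y], [Y → . E A] }  — shift
  I8: { [A → num A .], [E → A . num num] }  — shift, reduce
  I9: { [S → num Y .] }  — reduce
  I10: { [E → A num . num] }  — shift
  I11: { [E → A num num .] }  — reduce
  I12: { [E → / .] }  — reduce
  I13: { [E → A . num num], [Y → E A .] }  — shift, reduce
  I14: { [A → E . num /] }  — shift
  I15: { [A → . E num /], [A → . num A], [A → E num . /], [A → num . A], [E → . /], [E → . A num num], [E → . S], [S → . g], [S → . num Y], [S → num . Y], [Y → . / Y Y], [Y → . E A] }  — shift
  I16: { [A → . E num /], [A → . num A], [A → E num / .], [E → . /], [E → . A num num], [E → . S], [E → / .], [S → . g], [S → . num Y], [Y → . / Y Y], [Y → . E A], [Y → / . Y Y] }  — shift, 2 reduces
  I17: { [A → . E num /], [A → . num A], [E → . /], [E → . A num num], [E → . S], [S → . g], [S → . num Y], [Y → . / Y Y], [Y → . E A], [Y → / Y . Y] }  — shift
  I18: { [Y → / Y Y .] }  — reduce
  I19: { [A → E num . /] }  — shift
  I20: { [A → E num / .] }  — reduce

I16 contains complete items [A → E num / .], [E → / .] — reduce-reduce conflict.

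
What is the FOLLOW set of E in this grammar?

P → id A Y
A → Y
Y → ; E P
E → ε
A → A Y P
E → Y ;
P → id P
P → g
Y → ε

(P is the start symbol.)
{ 'g', 'id' }

To compute FOLLOW(E), find every occurrence of E on a right-hand side N → α E β: add FIRST(β) \ {ε}, and if β is empty or nullable also add FOLLOW(N). Iterate to a fixed point.

In Y → ; E P: E is followed by P, add FIRST(P) \ {ε} = { 'g', 'id' }

Taking the union: FOLLOW(E) = { 'g', 'id' }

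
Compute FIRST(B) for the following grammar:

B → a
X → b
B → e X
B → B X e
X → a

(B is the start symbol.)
To compute FIRST(B), examine every production with B on the left-hand side, reading each right-hand side left to right until a non-nullable symbol is reached.

From B → a:
  - a is a terminal: add 'a' and stop
From B → e X:
  - e is a terminal: add 'e' and stop
From B → B X e:
  - B is the symbol being defined: contributes nothing new
    B is not nullable, so stop

Collecting: FIRST(B) = { 'a', 'e' }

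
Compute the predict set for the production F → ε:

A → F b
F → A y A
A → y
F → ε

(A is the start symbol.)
PREDICT(F → ε) = (FIRST(RHS) \ {ε}) ∪ (FOLLOW(F) if ε ∈ FIRST(RHS), i.e. RHS ⇒* ε)
The right-hand side is ε (FIRST(ε) = { ε }), so the predict set is FOLLOW(F) = { 'b' }
PREDICT(F → ε) = { 'b' }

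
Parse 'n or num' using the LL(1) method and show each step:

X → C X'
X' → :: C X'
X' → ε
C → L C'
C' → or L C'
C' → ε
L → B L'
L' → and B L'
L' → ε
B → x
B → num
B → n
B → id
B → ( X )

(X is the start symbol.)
LL(1) parsing maintains a stack (initially the start symbol over $) and the input. At each step: if the stack top is a terminal, match it against the current input token; if it is a non-terminal N, replace it with the RHS of M[N, lookahead] (the unique production whose predict set contains the lookahead).

Stack is shown with the top on the left.

Stack           Input       Action
----------------------------------
X $             n or num $  output X → C X'
C X' $          n or num $  output C → L C'
L C' X' $       n or num $  output L → B L'
B L' C' X' $    n or num $  output B → n
n L' C' X' $    n or num $  match 'n'
L' C' X' $      or num $    output L' → ε
C' X' $         or num $    output C' → or L C'
or L C' X' $    or num $    match 'or'
L C' X' $       num $       output L → B L'
B L' C' X' $    num $       output B → num
num L' C' X' $  num $       match 'num'
L' C' X' $      $           output L' → ε
C' X' $         $           output C' → ε
X' $            $           output X' → ε
$               $           accept

The string is accepted.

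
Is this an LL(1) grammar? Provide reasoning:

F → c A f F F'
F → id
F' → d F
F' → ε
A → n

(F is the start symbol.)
No. Predict set conflict for F': { 'd' }

A grammar is LL(1) if for each non-terminal N with multiple productions, the predict sets of those productions are pairwise disjoint, where PREDICT(N → α) = (FIRST(α) \ {ε}) ∪ (FOLLOW(N) if α ⇒* ε).

Relevant sets:
  FOLLOW(F') = { $, 'd' }

For F:
  PREDICT(F → c A f F F') = { 'c' }
  PREDICT(F → id) = { 'id' }
For F':
  PREDICT(F' → d F) = { 'd' }
  PREDICT(F' → ε) = { $, 'd' }
A has a single production, so nothing to check there.

Conflict found: Predict set conflict for F': { 'd' }
The grammar is NOT LL(1).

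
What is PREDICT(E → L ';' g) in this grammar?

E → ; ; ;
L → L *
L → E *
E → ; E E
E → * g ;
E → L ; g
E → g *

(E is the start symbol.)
PREDICT(E → L ';' g) = (FIRST(RHS) \ {ε}) ∪ (FOLLOW(E) if ε ∈ FIRST(RHS), i.e. RHS ⇒* ε)
FIRST(L) = { '*', ';', 'g' }
FIRST(L ';' g) = { '*', ';', 'g' }
ε ∉ FIRST(L ';' g), so FOLLOW(E) is not added.
PREDICT(E → L ';' g) = { '*', ';', 'g' }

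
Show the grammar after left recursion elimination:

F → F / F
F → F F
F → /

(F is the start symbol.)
F → / F'
F' → / F F'
F' → F F'
F' → ε

F is directly left-recursive. The standard transformation for
  A → A α₁ | ... | A α_m | β₁ | ... | β_n
is
  A  → β₁ A' | ... | β_n A'
  A' → α₁ A' | ... | α_m A' | ε

F → / becomes F → / F'
F → F / F becomes F' → / F F'
F → F F becomes F' → F F'
Add F' → ε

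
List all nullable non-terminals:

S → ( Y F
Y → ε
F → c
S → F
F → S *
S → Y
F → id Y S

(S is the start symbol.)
A non-terminal is nullable if it can derive ε (the empty string): either it has an ε-production, or it has a production whose right-hand side consists entirely of nullable non-terminals.

ε-productions: Y → ε
So Y is immediately nullable.
S → Y: every symbol on the right is nullable, so S is nullable too.
No further non-terminal can be added: every production for the remaining non-terminals contains a terminal or a non-nullable non-terminal.
Nullable = { 'S', 'Y' }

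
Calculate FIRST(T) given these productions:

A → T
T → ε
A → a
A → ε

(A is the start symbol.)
{ ε }

To compute FIRST(T), examine every production with T on the left-hand side, reading each right-hand side left to right until a non-nullable symbol is reached.

From T → ε:
  - ε-production, so ε ∈ FIRST(T)

Collecting: FIRST(T) = { ε }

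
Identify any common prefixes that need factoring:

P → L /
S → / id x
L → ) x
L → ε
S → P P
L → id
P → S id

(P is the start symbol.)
Left-factoring is needed when two productions for the same non-terminal
share a common prefix on the right-hand side.

Productions for P:
  P → L /
  P → S id
Productions for S:
  S → / id x
  S → P P
Productions for L:
  L → ) x
  L → ε
  L → id

No common prefixes found.

Answer: No, left-factoring is not needed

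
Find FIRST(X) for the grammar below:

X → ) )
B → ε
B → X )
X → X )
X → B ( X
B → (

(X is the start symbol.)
FIRST sets of the other non-terminals involved (by the same procedure, iterated to a fixed point):
  FIRST(B) = { '(', ')', ε }

From X → ) ):
  - ')' is a terminal: add ')' and stop
From X → X ):
  - X is the symbol being defined: contributes nothing new
    X is not nullable, so stop
From X → B ( X:
  - B is a non-terminal: add FIRST(B) \ {ε} = { '(', ')' }
    B is nullable, so continue to the next symbol
  - '(' is a terminal: add '(' and stop

Collecting: FIRST(X) = { '(', ')' }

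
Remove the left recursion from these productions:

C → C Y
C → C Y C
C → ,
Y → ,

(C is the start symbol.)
C → , C'
C' → Y C'
C' → Y C C'
C' → ε
Y → ,

C is directly left-recursive. The standard transformation for
  A → A α₁ | ... | A α_m | β₁ | ... | β_n
is
  A  → β₁ A' | ... | β_n A'
  A' → α₁ A' | ... | α_m A' | ε

C → , becomes C → , C'
C → C Y becomes C' → Y C'
C → C Y C becomes C' → Y C C'
Add C' → ε

Productions for other non-terminals are unchanged:
  Y → ,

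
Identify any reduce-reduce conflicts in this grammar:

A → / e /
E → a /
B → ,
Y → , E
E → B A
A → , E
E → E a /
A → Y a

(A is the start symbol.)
A reduce-reduce conflict occurs when an LR(0) state has two complete items [A → α .] and [B → β .] — both call for a reduction, and with no lookahead the parser cannot choose between them.

Augment with A' → A and build the canonical LR(0) collection (I0 = CLOSURE({[A' → . A]}), then GOTO on every symbol after a dot until no new states appear). It has 16 states:
  I0: { [A → . , E], [A → . / e /], [A → . Y a], [A' → . A], [Y → . , E] }  — shift
  I1: { [A → , . E], [B → . ,], [E → . B A], [E → . E a /], [E → . a /], [Y → , . E] }  — shift
  I2: { [A → / . e /] }  — shift
  I3: { [A' → A .] }  — accept
  I4: { [A → Y . a] }  — shift
  I5: { [A → Y a .] }  — reduce
  I6: { [A → / e . /] }  — shift
  I7: { [A → / e / .] }  — reduce
  I8: { [B → , .] }  — reduce
  I9: { [A → . , E], [A → . / e /], [A → . Y a], [E → B . A], [Y → . , E] }  — shift
  I10: { [A → , E .], [E → E . a /], [Y → , E .] }  — shift, 2 reduces
  I11: { [E → a . /] }  — shift
  I12: { [E → a / .] }  — reduce
  I13: { [E → E a . /] }  — shift
  I14: { [E → E a / .] }  — reduce
  I15: { [E → B A .] }  — reduce

I10 contains complete items [A → , E .], [Y → , E .] — reduce-reduce conflict.

Answer: Yes — I10: [A → , E .] vs [Y → , E .]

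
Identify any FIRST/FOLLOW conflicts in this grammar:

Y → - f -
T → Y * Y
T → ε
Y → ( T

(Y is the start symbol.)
A FIRST/FOLLOW conflict occurs when a non-terminal N has a nullable alternative N → β (β ⇒* ε) and another alternative N → α with FIRST(α) ∩ FOLLOW(N) ≠ ∅: on such a lookahead the parser cannot decide between expanding α and letting N vanish via β.

Nullable non-terminals: T.
FIRST sets used below: FIRST(Y) = { '(', '-' }

T: nullable alternative(s) T → ε; FOLLOW(T) = { $, '*' }
  T → Y * Y: FIRST \ {ε} = { '(', '-' } — disjoint from FOLLOW(T)
  T → ε: FIRST \ {ε} = { } — this is the only nullable alternative, skip

Y has no nullable alternative, so no FIRST/FOLLOW check is needed there.

No FIRST/FOLLOW conflicts found.

Answer: No FIRST/FOLLOW conflicts.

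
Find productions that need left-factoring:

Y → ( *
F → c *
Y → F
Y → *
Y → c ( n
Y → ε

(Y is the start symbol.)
Left-factoring is needed when two productions for the same non-terminal
share a common prefix on the right-hand side.

Productions for Y:
  Y → ( *
  Y → F
  Y → *
  Y → c ( n
  Y → ε

No common prefixes found.

Answer: No, left-factoring is not needed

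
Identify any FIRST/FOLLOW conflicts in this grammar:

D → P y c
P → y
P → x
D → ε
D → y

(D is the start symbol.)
A FIRST/FOLLOW conflict occurs when a non-terminal N has a nullable alternative N → β (β ⇒* ε) and another alternative N → α with FIRST(α) ∩ FOLLOW(N) ≠ ∅: on such a lookahead the parser cannot decide between expanding α and letting N vanish via β.

Nullable non-terminals: D.
FIRST sets used below: FIRST(P) = { 'x', 'y' }

D: nullable alternative(s) D → ε; FOLLOW(D) = { $ }
  D → P y c: FIRST \ {ε} = { 'x', 'y' } — disjoint from FOLLOW(D)
  D → ε: FIRST \ {ε} = { } — this is the only nullable alternative, skip
  D → y: FIRST \ {ε} = { 'y' } — disjoint from FOLLOW(D)

P has no nullable alternative, so no FIRST/FOLLOW check is needed there.

No FIRST/FOLLOW conflicts found.

Answer: No FIRST/FOLLOW conflicts.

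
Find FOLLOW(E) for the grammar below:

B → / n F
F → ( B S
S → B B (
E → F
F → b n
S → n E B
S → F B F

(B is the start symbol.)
In S → n E B: E is followed by B, add FIRST(B) \ {ε} = { '/' }

Taking the union: FOLLOW(E) = { '/' }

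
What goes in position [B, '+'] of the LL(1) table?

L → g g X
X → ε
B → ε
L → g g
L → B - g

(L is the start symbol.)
Empty (error entry)

To find M[B, '+'], we find productions for B where '+' is in the predict set (PREDICT(N → α) = (FIRST(α) \ {ε}) ∪ (FOLLOW(N) if α ⇒* ε)).

Relevant sets:
  FOLLOW(B) = { '-' }

B → ε: PREDICT = { '-' }

M[B, '+'] is empty (no production applies)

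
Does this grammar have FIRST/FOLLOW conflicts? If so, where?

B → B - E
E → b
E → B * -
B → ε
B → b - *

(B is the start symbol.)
A FIRST/FOLLOW conflict occurs when a non-terminal N has a nullable alternative N → β (β ⇒* ε) and another alternative N → α with FIRST(α) ∩ FOLLOW(N) ≠ ∅: on such a lookahead the parser cannot decide between expanding α and letting N vanish via β.

Nullable non-terminals: B.
FIRST sets used below: FIRST(B) = { '-', 'b', ε }

B: nullable alternative(s) B → ε; FOLLOW(B) = { $, '*', '-' }
  B → B - E: FIRST \ {ε} = { '-', 'b' } — overlaps FOLLOW(B) on { '-' }: CONFLICT
  B → ε: FIRST \ {ε} = { } — this is the only nullable alternative, skip
  B → b - *: FIRST \ {ε} = { 'b' } — disjoint from FOLLOW(B)

E has no nullable alternative, so no FIRST/FOLLOW check is needed there.

So the grammar has 1 FIRST/FOLLOW conflict (marked CONFLICT above).

Answer: Yes. B → B '-' E with FOLLOW(B) on { '-' }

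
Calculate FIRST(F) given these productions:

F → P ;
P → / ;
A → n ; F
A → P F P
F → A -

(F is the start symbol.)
{ '/', 'n' }

To compute FIRST(F), examine every production with F on the left-hand side, reading each right-hand side left to right until a non-nullable symbol is reached.

FIRST sets of the other non-terminals involved (by the same procedure, iterated to a fixed point):
  FIRST(P) = { '/' }
  FIRST(A) = { '/', 'n' }

From F → P ;:
  - P is a non-terminal: add FIRST(P) \ {ε} = { '/' }
    P is not nullable, so stop
From F → A -:
  - A is a non-terminal: add FIRST(A) \ {ε} = { '/', 'n' }
    A is not nullable, so stop

Collecting: FIRST(F) = { '/', 'n' }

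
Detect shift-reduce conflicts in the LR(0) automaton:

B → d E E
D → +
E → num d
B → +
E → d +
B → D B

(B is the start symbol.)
A shift-reduce conflict occurs when an LR(0) state has both:
  - a complete (reduce) item [A → α .] (dot at the end), and
  - a shift item [B → β . c γ] (dot before a terminal).

Augment with B' → B and build the canonical LR(0) collection (I0 = CLOSURE({[B' → . B]}), then GOTO on every symbol after a dot until no new states appear). It has 12 states:
  I0: { [B → . +], [B → . D B], [B → . d E E], [B' → . B], [D → . +] }  — shift
  I1: { [B → + .], [D → + .] }  — 2 reduces
  I2: { [B' → B .] }  — accept
  I3: { [B → . +], [B → . D B], [B → . d E E], [B → D . B], [D → . +] }  — shift
  I4: { [B → d . E E], [E → . d +], [E → . num d] }  — shift
  I5: { [B → d E . E], [E → . d +], [E → . num d] }  — shift
  I6: { [E → d . +] }  — shift
  I7: { [E → num . d] }  — shift
  I8: { [E → num d .] }  — reduce
  I9: { [E → d + .] }  — reduce
  I10: { [B → d E E .] }  — reduce
  I11: { [B → D B .] }  — reduce

No state contains both a complete item and a shift item.

Answer: No shift-reduce conflicts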